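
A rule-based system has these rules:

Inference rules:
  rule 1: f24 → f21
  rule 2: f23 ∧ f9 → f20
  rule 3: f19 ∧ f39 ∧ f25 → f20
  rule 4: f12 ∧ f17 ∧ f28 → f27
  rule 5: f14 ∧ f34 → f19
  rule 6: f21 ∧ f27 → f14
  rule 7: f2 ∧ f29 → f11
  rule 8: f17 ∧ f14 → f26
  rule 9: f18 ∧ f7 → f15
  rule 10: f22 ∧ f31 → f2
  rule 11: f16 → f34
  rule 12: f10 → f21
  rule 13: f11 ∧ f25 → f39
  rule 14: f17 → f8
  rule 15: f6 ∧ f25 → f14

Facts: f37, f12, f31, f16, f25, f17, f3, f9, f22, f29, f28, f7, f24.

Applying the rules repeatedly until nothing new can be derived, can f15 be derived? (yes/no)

Round 1 fires rule 1, rule 4, rule 10, rule 11, rule 14, giving f21, f27, f2, f34, f8.
Round 2 fires rule 6, rule 7, giving f14, f11.
Round 3 fires rule 5, rule 8, rule 13, giving f19, f26, f39.
Round 4 fires rule 3, giving f20.
Fixed point reached. f15 is concluded only by rule 9; rule 9 needs f18 (never derived).

no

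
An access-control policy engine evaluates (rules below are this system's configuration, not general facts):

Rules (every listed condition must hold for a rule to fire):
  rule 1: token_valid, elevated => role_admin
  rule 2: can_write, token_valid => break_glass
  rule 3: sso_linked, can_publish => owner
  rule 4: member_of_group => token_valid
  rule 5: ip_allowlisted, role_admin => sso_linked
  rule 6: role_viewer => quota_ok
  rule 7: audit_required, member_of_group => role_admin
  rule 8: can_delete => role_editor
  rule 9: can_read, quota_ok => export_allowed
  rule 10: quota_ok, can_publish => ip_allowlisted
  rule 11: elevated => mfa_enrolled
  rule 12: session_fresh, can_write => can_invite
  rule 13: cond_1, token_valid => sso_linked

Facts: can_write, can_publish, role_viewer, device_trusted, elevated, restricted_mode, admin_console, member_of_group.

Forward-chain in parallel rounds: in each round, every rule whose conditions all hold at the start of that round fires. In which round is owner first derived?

Round 1 — rule 4, rule 6, rule 11, derive token_valid, quota_ok, mfa_enrolled.
Round 2 — rule 1, rule 2, rule 10, derive role_admin, break_glass, ip_allowlisted.
Round 3 — rule 5, derive sso_linked.
Round 4 — rule 3, derive owner.
owner first appears in round 4.

4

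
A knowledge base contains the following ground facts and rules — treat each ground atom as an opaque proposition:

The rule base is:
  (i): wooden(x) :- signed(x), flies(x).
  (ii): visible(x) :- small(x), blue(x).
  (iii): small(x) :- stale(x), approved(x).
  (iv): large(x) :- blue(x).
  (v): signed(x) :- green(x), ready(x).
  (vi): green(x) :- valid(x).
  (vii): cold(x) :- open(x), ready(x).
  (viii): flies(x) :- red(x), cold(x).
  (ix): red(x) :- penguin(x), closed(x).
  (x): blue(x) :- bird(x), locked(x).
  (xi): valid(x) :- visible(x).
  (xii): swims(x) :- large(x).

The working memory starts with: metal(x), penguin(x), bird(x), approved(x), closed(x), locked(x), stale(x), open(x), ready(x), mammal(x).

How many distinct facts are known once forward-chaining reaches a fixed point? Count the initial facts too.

22

Round 1: (iii) [small(x) :- stale(x), approved(x).]; (vii) [cold(x) :- open(x), ready(x).]; (ix) [red(x) :- penguin(x), closed(x).]; (x) [blue(x) :- bird(x), locked(x).]. Adds small(x), cold(x), red(x), blue(x).
Round 2: (ii) [visible(x) :- small(x), blue(x).]; (iv) [large(x) :- blue(x).]; (viii) [flies(x) :- red(x), cold(x).]. Adds visible(x), large(x), flies(x).
Round 3: (xi) [valid(x) :- visible(x).]; (xii) [swims(x) :- large(x).]. Adds valid(x), swims(x).
Round 4: (vi) [green(x) :- valid(x).]. Adds green(x).
Round 5: (v) [signed(x) :- green(x), ready(x).]. Adds signed(x).
Round 6: (i) [wooden(x) :- signed(x), flies(x).]. Adds wooden(x).
Closure: {approved(x), bird(x), blue(x), closed(x), cold(x), flies(x), green(x), large(x), locked(x), mammal(x), metal(x), open(x), penguin(x), ready(x), red(x), signed(x), small(x), stale(x), swims(x), valid(x), visible(x), wooden(x)} — 22 facts.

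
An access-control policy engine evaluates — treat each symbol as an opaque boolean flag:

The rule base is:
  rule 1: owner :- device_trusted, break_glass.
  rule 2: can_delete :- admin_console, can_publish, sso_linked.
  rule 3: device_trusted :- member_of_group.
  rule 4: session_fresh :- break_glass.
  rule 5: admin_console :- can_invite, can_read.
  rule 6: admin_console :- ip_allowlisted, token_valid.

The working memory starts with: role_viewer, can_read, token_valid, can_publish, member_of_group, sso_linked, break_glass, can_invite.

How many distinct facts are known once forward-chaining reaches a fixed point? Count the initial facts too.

13

[1] rule 3 [device_trusted :- member_of_group.]; rule 4 [session_fresh :- break_glass.]; rule 5 [admin_console :- can_invite, can_read.]. ⇒ new: device_trusted, session_fresh, admin_console.
[2] rule 1 [owner :- device_trusted, break_glass.]; rule 2 [can_delete :- admin_console, can_publish, sso_linked.]. ⇒ new: owner, can_delete.
Closure: {admin_console, break_glass, can_delete, can_invite, can_publish, can_read, device_trusted, member_of_group, owner, role_viewer, session_fresh, sso_linked, token_valid} — 13 facts.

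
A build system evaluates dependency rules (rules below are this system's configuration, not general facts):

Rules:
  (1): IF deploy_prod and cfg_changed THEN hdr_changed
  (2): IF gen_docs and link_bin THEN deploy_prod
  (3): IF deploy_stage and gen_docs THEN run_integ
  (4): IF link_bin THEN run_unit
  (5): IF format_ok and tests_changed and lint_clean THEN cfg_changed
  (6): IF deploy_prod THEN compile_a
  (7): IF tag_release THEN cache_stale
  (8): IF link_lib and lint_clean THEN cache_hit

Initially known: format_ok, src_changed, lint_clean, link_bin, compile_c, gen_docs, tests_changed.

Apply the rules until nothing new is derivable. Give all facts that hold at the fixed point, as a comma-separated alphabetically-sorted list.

Round 1: (2) [IF gen_docs and link_bin THEN deploy_prod]; (4) [IF link_bin THEN run_unit]; (5) [IF format_ok and tests_changed and lint_clean THEN cfg_changed]. Adds deploy_prod, run_unit, cfg_changed.
Round 2: (1) [IF deploy_prod and cfg_changed THEN hdr_changed]; (6) [IF deploy_prod THEN compile_a]. Adds hdr_changed, compile_a.

cfg_changed, compile_a, compile_c, deploy_prod, format_ok, gen_docs, hdr_changed, link_bin, lint_clean, run_unit, src_changed, tests_changed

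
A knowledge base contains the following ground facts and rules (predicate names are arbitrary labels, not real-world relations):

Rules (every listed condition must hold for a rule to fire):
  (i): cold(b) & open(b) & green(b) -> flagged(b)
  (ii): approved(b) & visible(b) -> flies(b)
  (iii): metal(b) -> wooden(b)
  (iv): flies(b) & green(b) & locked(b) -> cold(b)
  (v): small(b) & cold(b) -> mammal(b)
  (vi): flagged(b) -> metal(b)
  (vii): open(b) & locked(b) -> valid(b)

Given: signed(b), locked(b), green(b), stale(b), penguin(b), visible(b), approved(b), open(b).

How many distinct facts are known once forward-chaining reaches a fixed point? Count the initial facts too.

14

Round 1: (ii) [approved(b) & visible(b) -> flies(b)]; (vii) [open(b) & locked(b) -> valid(b)]. Adds flies(b), valid(b).
Round 2: (iv) [flies(b) & green(b) & locked(b) -> cold(b)]. Adds cold(b).
Round 3: (i) [cold(b) & open(b) & green(b) -> flagged(b)]. Adds flagged(b).
Round 4: (vi) [flagged(b) -> metal(b)]. Adds metal(b).
Round 5: (iii) [metal(b) -> wooden(b)]. Adds wooden(b).
Closure: {approved(b), cold(b), flagged(b), flies(b), green(b), locked(b), metal(b), open(b), penguin(b), signed(b), stale(b), valid(b), visible(b), wooden(b)} — 14 facts.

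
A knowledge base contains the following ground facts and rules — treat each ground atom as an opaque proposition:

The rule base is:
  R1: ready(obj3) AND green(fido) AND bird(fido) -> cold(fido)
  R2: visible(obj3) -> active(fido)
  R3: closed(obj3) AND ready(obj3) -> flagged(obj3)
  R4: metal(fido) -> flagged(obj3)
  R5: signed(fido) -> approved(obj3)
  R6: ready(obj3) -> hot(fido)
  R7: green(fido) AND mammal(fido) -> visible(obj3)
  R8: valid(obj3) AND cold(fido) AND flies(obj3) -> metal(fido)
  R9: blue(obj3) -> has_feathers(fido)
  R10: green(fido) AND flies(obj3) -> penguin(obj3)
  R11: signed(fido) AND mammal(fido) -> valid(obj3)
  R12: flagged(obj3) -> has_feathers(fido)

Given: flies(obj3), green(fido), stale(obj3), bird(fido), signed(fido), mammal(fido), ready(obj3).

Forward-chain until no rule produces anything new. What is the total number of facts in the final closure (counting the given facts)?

17

Round 1 — R1, R5, R6, R7, R10, R11, derive cold(fido), approved(obj3), hot(fido), visible(obj3), penguin(obj3), valid(obj3).
Round 2 — R2, R8, derive active(fido), metal(fido).
Round 3 — R4, derive flagged(obj3).
Round 4 — R12, derive has_feathers(fido).
Closure: {active(fido), approved(obj3), bird(fido), cold(fido), flagged(obj3), flies(obj3), green(fido), has_feathers(fido), hot(fido), mammal(fido), metal(fido), penguin(obj3), ready(obj3), signed(fido), stale(obj3), valid(obj3), visible(obj3)} — 17 facts.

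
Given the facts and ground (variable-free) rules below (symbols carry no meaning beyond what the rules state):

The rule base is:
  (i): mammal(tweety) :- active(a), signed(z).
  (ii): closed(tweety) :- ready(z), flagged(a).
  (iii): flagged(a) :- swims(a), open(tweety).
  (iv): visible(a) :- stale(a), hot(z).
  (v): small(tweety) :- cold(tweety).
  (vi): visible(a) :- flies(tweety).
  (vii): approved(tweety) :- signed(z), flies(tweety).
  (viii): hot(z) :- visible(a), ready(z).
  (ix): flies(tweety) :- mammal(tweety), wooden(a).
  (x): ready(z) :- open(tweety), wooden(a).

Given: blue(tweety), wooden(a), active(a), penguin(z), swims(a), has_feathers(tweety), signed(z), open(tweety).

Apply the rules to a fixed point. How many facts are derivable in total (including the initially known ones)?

16

Round 1: (i) [mammal(tweety) :- active(a), signed(z).]; (iii) [flagged(a) :- swims(a), open(tweety).]; (x) [ready(z) :- open(tweety), wooden(a).]. New: mammal(tweety), flagged(a), ready(z).
Round 2: (ii) [closed(tweety) :- ready(z), flagged(a).]; (ix) [flies(tweety) :- mammal(tweety), wooden(a).]. New: closed(tweety), flies(tweety).
Round 3: (vi) [visible(a) :- flies(tweety).]; (vii) [approved(tweety) :- signed(z), flies(tweety).]. New: visible(a), approved(tweety).
Round 4: (viii) [hot(z) :- visible(a), ready(z).]. New: hot(z).
Closure: {active(a), approved(tweety), blue(tweety), closed(tweety), flagged(a), flies(tweety), has_feathers(tweety), hot(z), mammal(tweety), open(tweety), penguin(z), ready(z), signed(z), swims(a), visible(a), wooden(a)} — 16 facts.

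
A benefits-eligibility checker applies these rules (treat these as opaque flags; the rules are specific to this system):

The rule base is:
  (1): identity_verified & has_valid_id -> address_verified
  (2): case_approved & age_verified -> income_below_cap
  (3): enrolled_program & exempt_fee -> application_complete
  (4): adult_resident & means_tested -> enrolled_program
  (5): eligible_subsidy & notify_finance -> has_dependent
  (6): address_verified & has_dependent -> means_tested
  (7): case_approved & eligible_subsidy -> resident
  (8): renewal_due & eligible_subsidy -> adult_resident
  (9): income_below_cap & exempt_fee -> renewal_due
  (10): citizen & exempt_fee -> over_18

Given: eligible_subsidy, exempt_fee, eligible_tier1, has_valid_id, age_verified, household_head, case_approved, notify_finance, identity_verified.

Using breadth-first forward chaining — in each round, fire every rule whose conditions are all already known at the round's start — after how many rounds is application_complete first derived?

5

Round 1: (1) [identity_verified & has_valid_id -> address_verified]; (2) [case_approved & age_verified -> income_below_cap]; (5) [eligible_subsidy & notify_finance -> has_dependent]; (7) [case_approved & eligible_subsidy -> resident]. Adds address_verified, income_below_cap, has_dependent, resident.
Round 2: (6) [address_verified & has_dependent -> means_tested]; (9) [income_below_cap & exempt_fee -> renewal_due]. Adds means_tested, renewal_due.
Round 3: (8) [renewal_due & eligible_subsidy -> adult_resident]. Adds adult_resident.
Round 4: (4) [adult_resident & means_tested -> enrolled_program]. Adds enrolled_program.
Round 5: (3) [enrolled_program & exempt_fee -> application_complete]. Adds application_complete.
application_complete first appears in round 5.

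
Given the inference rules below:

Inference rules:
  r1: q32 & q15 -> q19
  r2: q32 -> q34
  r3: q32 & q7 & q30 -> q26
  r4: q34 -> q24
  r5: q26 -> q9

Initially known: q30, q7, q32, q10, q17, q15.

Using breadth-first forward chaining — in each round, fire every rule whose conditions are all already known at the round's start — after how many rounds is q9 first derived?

Round 1: r1 [q32 & q15 -> q19]; r2 [q32 -> q34]; r3 [q32 & q7 & q30 -> q26]. Adds q19, q34, q26.
Round 2: r4 [q34 -> q24]; r5 [q26 -> q9]. Adds q24, q9.
q9 first appears in round 2.

2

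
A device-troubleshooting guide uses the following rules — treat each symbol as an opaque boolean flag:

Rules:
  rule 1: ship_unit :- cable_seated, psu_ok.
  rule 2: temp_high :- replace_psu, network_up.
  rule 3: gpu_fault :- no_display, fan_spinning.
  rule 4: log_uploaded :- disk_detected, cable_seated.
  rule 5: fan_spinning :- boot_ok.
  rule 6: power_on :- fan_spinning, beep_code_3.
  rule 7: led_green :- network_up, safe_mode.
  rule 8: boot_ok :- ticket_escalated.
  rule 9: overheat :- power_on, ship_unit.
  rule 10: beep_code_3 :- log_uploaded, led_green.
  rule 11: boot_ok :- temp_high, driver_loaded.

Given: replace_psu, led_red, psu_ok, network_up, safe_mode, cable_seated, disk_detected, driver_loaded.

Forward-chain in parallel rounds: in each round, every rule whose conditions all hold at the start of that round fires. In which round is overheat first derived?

[1] rule 1 [ship_unit :- cable_seated, psu_ok.]; rule 2 [temp_high :- replace_psu, network_up.]; rule 4 [log_uploaded :- disk_detected, cable_seated.]; rule 7 [led_green :- network_up, safe_mode.]. ⇒ new: ship_unit, temp_high, log_uploaded, led_green.
[2] rule 10 [beep_code_3 :- log_uploaded, led_green.]; rule 11 [boot_ok :- temp_high, driver_loaded.]. ⇒ new: beep_code_3, boot_ok.
[3] rule 5 [fan_spinning :- boot_ok.]. ⇒ new: fan_spinning.
[4] rule 6 [power_on :- fan_spinning, beep_code_3.]. ⇒ new: power_on.
[5] rule 9 [overheat :- power_on, ship_unit.]. ⇒ new: overheat.
overheat first appears in round 5.

5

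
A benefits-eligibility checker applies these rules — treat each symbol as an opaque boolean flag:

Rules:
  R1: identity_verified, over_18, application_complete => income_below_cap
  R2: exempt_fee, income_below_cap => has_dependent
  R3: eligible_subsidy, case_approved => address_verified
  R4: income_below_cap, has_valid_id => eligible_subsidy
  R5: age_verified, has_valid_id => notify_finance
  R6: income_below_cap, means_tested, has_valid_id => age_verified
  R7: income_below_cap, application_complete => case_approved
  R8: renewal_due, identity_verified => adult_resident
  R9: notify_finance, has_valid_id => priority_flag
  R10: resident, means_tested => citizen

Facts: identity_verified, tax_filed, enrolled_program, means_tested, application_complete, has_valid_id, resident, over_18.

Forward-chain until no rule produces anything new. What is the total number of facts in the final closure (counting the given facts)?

16

[1] R1 [identity_verified, over_18, application_complete => income_below_cap]; R10 [resident, means_tested => citizen]. ⇒ new: income_below_cap, citizen.
[2] R4 [income_below_cap, has_valid_id => eligible_subsidy]; R6 [income_below_cap, means_tested, has_valid_id => age_verified]; R7 [income_below_cap, application_complete => case_approved]. ⇒ new: eligible_subsidy, age_verified, case_approved.
[3] R3 [eligible_subsidy, case_approved => address_verified]; R5 [age_verified, has_valid_id => notify_finance]. ⇒ new: address_verified, notify_finance.
[4] R9 [notify_finance, has_valid_id => priority_flag]. ⇒ new: priority_flag.
Closure: {address_verified, age_verified, application_complete, case_approved, citizen, eligible_subsidy, enrolled_program, has_valid_id, identity_verified, income_below_cap, means_tested, notify_finance, over_18, priority_flag, resident, tax_filed} — 16 facts.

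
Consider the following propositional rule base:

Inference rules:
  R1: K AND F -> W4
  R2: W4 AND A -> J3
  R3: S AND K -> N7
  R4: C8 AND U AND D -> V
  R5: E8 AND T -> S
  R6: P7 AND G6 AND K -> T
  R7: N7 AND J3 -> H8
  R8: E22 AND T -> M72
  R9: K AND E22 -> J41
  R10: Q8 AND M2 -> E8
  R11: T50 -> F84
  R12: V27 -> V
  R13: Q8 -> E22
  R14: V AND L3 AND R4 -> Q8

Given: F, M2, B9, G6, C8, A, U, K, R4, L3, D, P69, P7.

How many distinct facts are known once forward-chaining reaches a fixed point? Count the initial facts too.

25

Round 1 fires R1, R4, R6, giving W4, V, T.
Round 2 fires R2, R14, giving J3, Q8.
Round 3 fires R10, R13, giving E8, E22.
Round 4 fires R5, R8, R9, giving S, M72, J41.
Round 5 fires R3, giving N7.
Round 6 fires R7, giving H8.
Closure: {A, B9, C8, D, E22, E8, F, G6, H8, J3, J41, K, L3, M2, M72, N7, P69, P7, Q8, R4, S, T, U, V, W4} — 25 facts.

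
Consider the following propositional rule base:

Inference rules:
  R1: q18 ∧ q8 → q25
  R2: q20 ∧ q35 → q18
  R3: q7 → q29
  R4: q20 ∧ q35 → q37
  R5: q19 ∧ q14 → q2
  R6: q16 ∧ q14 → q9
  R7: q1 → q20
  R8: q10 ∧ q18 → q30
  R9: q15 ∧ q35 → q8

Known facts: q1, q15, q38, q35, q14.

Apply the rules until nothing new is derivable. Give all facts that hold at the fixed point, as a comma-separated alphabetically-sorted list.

q1, q14, q15, q18, q20, q25, q35, q37, q38, q8

[1] R7 [q1 → q20]; R9 [q15 ∧ q35 → q8]. ⇒ new: q20, q8.
[2] R2 [q20 ∧ q35 → q18]; R4 [q20 ∧ q35 → q37]. ⇒ new: q18, q37.
[3] R1 [q18 ∧ q8 → q25]. ⇒ new: q25.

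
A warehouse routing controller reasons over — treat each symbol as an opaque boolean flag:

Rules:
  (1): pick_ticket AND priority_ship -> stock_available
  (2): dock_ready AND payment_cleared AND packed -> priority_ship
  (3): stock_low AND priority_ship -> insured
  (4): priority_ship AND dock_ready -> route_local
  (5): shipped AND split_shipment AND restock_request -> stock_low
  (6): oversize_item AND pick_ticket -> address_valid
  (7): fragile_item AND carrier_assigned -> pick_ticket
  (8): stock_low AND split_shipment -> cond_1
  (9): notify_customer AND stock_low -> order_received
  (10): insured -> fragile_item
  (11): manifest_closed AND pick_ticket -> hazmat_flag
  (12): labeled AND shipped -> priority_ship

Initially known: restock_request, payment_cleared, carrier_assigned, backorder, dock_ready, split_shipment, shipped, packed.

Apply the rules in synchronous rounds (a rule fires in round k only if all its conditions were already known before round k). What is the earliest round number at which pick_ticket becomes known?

[1] (2) [dock_ready AND payment_cleared AND packed -> priority_ship]; (5) [shipped AND split_shipment AND restock_request -> stock_low]. ⇒ new: priority_ship, stock_low.
[2] (3) [stock_low AND priority_ship -> insured]; (4) [priority_ship AND dock_ready -> route_local]; (8) [stock_low AND split_shipment -> cond_1]. ⇒ new: insured, route_local, cond_1.
[3] (10) [insured -> fragile_item]. ⇒ new: fragile_item.
[4] (7) [fragile_item AND carrier_assigned -> pick_ticket]. ⇒ new: pick_ticket.
pick_ticket first appears in round 4.

4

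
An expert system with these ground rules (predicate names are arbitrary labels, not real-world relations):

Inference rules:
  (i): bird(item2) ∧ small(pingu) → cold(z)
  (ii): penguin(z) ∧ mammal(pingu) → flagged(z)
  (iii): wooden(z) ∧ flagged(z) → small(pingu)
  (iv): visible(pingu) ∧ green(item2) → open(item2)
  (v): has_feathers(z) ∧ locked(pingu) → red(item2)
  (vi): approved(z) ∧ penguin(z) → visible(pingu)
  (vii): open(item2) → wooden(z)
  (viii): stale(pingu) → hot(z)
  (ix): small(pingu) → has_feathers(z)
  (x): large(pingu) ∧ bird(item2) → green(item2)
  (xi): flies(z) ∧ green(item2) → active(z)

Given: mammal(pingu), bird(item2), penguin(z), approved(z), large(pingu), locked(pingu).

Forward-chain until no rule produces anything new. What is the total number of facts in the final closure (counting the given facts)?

15

Round 1 fires (ii), (vi), (x), giving flagged(z), visible(pingu), green(item2).
Round 2 fires (iv), giving open(item2).
Round 3 fires (vii), giving wooden(z).
Round 4 fires (iii), giving small(pingu).
Round 5 fires (i), (ix), giving cold(z), has_feathers(z).
Round 6 fires (v), giving red(item2).
Closure: {approved(z), bird(item2), cold(z), flagged(z), green(item2), has_feathers(z), large(pingu), locked(pingu), mammal(pingu), open(item2), penguin(z), red(item2), small(pingu), visible(pingu), wooden(z)} — 15 facts.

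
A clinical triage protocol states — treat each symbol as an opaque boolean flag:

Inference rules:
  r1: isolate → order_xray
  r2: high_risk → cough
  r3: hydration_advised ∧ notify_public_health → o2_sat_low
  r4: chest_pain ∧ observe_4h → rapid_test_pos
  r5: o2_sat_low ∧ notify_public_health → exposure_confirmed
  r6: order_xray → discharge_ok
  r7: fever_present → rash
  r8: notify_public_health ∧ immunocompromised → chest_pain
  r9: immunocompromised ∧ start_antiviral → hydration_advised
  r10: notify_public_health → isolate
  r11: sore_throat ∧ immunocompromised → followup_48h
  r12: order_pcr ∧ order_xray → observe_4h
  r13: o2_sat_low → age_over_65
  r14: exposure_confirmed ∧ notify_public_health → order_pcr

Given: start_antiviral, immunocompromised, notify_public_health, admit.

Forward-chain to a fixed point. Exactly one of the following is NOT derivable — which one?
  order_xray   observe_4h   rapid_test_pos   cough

Round 1: r8 [notify_public_health ∧ immunocompromised → chest_pain]; r9 [immunocompromised ∧ start_antiviral → hydration_advised]; r10 [notify_public_health → isolate]. New: chest_pain, hydration_advised, isolate.
Round 2: r1 [isolate → order_xray]; r3 [hydration_advised ∧ notify_public_health → o2_sat_low]. New: order_xray, o2_sat_low.
Round 3: r5 [o2_sat_low ∧ notify_public_health → exposure_confirmed]; r6 [order_xray → discharge_ok]; r13 [o2_sat_low → age_over_65]. New: exposure_confirmed, discharge_ok, age_over_65.
Round 4: r14 [exposure_confirmed ∧ notify_public_health → order_pcr]. New: order_pcr.
Round 5: r12 [order_pcr ∧ order_xray → observe_4h]. New: observe_4h.
Round 6: r4 [chest_pain ∧ observe_4h → rapid_test_pos]. New: rapid_test_pos.
Derived: observe_4h (round 5), rapid_test_pos (round 6), order_xray (round 2). cough never appears in any round.

cough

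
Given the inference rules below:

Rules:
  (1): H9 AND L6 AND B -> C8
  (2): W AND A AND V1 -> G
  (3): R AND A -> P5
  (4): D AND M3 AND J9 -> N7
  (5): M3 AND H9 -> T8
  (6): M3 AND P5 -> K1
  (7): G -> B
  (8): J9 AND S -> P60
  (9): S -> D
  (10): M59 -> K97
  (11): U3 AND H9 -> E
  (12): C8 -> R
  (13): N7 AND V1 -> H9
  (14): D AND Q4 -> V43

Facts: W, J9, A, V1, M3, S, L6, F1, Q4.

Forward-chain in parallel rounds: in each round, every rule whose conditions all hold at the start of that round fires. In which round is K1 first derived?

7

Round 1: (2) [W AND A AND V1 -> G]; (8) [J9 AND S -> P60]; (9) [S -> D]. New: G, P60, D.
Round 2: (4) [D AND M3 AND J9 -> N7]; (7) [G -> B]; (14) [D AND Q4 -> V43]. New: N7, B, V43.
Round 3: (13) [N7 AND V1 -> H9]. New: H9.
Round 4: (1) [H9 AND L6 AND B -> C8]; (5) [M3 AND H9 -> T8]. New: C8, T8.
Round 5: (12) [C8 -> R]. New: R.
Round 6: (3) [R AND A -> P5]. New: P5.
Round 7: (6) [M3 AND P5 -> K1]. New: K1.
K1 first appears in round 7.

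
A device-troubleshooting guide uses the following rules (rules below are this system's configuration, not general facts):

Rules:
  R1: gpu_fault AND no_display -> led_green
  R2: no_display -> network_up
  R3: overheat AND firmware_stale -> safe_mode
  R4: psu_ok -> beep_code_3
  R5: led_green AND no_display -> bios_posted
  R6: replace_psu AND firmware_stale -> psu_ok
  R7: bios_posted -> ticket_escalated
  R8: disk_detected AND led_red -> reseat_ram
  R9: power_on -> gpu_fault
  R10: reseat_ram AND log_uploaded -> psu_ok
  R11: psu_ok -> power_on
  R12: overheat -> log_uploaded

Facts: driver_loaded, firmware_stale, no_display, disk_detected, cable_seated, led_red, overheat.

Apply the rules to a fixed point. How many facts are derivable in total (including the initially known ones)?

18

[1] R2 [no_display -> network_up]; R3 [overheat AND firmware_stale -> safe_mode]; R8 [disk_detected AND led_red -> reseat_ram]; R12 [overheat -> log_uploaded]. ⇒ new: network_up, safe_mode, reseat_ram, log_uploaded.
[2] R10 [reseat_ram AND log_uploaded -> psu_ok]. ⇒ new: psu_ok.
[3] R4 [psu_ok -> beep_code_3]; R11 [psu_ok -> power_on]. ⇒ new: beep_code_3, power_on.
[4] R9 [power_on -> gpu_fault]. ⇒ new: gpu_fault.
[5] R1 [gpu_fault AND no_display -> led_green]. ⇒ new: led_green.
[6] R5 [led_green AND no_display -> bios_posted]. ⇒ new: bios_posted.
[7] R7 [bios_posted -> ticket_escalated]. ⇒ new: ticket_escalated.
Closure: {beep_code_3, bios_posted, cable_seated, disk_detected, driver_loaded, firmware_stale, gpu_fault, led_green, led_red, log_uploaded, network_up, no_display, overheat, power_on, psu_ok, reseat_ram, safe_mode, ticket_escalated} — 18 facts.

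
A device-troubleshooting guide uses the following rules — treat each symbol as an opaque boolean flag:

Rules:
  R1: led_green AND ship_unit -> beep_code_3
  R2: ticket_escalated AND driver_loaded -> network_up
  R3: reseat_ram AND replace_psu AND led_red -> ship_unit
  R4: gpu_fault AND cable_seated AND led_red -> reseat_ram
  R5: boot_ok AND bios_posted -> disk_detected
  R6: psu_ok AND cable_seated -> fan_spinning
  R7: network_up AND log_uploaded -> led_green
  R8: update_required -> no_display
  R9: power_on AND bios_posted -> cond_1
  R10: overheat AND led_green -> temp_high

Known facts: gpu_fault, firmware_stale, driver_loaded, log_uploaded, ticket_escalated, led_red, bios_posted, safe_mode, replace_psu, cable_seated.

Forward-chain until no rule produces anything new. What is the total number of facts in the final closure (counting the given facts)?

[1] R2 [ticket_escalated AND driver_loaded -> network_up]; R4 [gpu_fault AND cable_seated AND led_red -> reseat_ram]. ⇒ new: network_up, reseat_ram.
[2] R3 [reseat_ram AND replace_psu AND led_red -> ship_unit]; R7 [network_up AND log_uploaded -> led_green]. ⇒ new: ship_unit, led_green.
[3] R1 [led_green AND ship_unit -> beep_code_3]. ⇒ new: beep_code_3.
Closure: {beep_code_3, bios_posted, cable_seated, driver_loaded, firmware_stale, gpu_fault, led_green, led_red, log_uploaded, network_up, replace_psu, reseat_ram, safe_mode, ship_unit, ticket_escalated} — 15 facts.

15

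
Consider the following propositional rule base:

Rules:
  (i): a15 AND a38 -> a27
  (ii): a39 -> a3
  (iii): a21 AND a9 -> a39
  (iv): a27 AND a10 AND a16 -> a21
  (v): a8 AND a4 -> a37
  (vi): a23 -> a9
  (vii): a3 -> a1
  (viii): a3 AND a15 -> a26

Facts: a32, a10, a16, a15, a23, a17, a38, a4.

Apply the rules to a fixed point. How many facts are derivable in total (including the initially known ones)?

Round 1 fires (i), (vi), giving a27, a9.
Round 2 fires (iv), giving a21.
Round 3 fires (iii), giving a39.
Round 4 fires (ii), giving a3.
Round 5 fires (vii), (viii), giving a1, a26.
Closure: {a1, a10, a15, a16, a17, a21, a23, a26, a27, a3, a32, a38, a39, a4, a9} — 15 facts.

15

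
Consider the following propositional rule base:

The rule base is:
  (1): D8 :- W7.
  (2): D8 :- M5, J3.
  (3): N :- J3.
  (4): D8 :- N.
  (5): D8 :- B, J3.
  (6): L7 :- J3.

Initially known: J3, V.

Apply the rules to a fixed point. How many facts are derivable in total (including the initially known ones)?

5

[1] (3) [N :- J3.]; (6) [L7 :- J3.]. ⇒ new: N, L7.
[2] (4) [D8 :- N.]. ⇒ new: D8.
Closure: {D8, J3, L7, N, V} — 5 facts.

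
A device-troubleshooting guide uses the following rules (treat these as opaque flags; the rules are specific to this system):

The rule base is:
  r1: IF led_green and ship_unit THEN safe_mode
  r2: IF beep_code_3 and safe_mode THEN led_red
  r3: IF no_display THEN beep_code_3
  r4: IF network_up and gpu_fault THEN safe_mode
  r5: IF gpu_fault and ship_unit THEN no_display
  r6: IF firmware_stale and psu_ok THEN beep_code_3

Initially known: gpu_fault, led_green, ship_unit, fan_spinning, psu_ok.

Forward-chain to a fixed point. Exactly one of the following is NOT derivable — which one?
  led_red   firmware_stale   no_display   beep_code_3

Round 1: r1 [IF led_green and ship_unit THEN safe_mode]; r5 [IF gpu_fault and ship_unit THEN no_display]. Adds safe_mode, no_display.
Round 2: r3 [IF no_display THEN beep_code_3]. Adds beep_code_3.
Round 3: r2 [IF beep_code_3 and safe_mode THEN led_red]. Adds led_red.
Derived: beep_code_3 (round 2), led_red (round 3), no_display (round 1). firmware_stale never appears in any round.

firmware_stale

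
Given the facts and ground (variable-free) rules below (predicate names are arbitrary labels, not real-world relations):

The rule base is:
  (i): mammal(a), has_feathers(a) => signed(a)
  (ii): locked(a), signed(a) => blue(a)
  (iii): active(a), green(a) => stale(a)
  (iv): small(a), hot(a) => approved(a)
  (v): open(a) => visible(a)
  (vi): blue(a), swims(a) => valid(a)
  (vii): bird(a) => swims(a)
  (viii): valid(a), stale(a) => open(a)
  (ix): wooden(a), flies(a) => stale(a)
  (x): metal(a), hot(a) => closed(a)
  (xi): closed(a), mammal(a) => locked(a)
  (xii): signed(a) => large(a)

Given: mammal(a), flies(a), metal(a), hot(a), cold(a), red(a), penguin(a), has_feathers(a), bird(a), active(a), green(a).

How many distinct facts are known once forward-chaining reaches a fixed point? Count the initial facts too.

21

Round 1: (i) [mammal(a), has_feathers(a) => signed(a)]; (iii) [active(a), green(a) => stale(a)]; (vii) [bird(a) => swims(a)]; (x) [metal(a), hot(a) => closed(a)]. New: signed(a), stale(a), swims(a), closed(a).
Round 2: (xi) [closed(a), mammal(a) => locked(a)]; (xii) [signed(a) => large(a)]. New: locked(a), large(a).
Round 3: (ii) [locked(a), signed(a) => blue(a)]. New: blue(a).
Round 4: (vi) [blue(a), swims(a) => valid(a)]. New: valid(a).
Round 5: (viii) [valid(a), stale(a) => open(a)]. New: open(a).
Round 6: (v) [open(a) => visible(a)]. New: visible(a).
Closure: {active(a), bird(a), blue(a), closed(a), cold(a), flies(a), green(a), has_feathers(a), hot(a), large(a), locked(a), mammal(a), metal(a), open(a), penguin(a), red(a), signed(a), stale(a), swims(a), valid(a), visible(a)} — 21 facts.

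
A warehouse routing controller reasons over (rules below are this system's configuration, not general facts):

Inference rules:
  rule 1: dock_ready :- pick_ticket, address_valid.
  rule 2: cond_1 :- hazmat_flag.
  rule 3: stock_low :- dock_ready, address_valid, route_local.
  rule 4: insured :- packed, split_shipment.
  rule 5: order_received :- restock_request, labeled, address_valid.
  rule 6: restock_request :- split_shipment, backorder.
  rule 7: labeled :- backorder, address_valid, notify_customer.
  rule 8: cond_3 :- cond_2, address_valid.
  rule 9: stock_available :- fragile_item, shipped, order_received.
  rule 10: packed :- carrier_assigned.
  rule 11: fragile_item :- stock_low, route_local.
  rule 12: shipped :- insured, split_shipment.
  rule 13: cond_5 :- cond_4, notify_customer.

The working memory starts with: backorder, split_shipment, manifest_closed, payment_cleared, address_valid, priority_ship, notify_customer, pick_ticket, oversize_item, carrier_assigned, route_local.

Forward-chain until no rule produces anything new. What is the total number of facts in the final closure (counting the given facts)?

21

Round 1 — rule 1, rule 6, rule 7, rule 10, derive dock_ready, restock_request, labeled, packed.
Round 2 — rule 3, rule 4, rule 5, derive stock_low, insured, order_received.
Round 3 — rule 11, rule 12, derive fragile_item, shipped.
Round 4 — rule 9, derive stock_available.
Closure: {address_valid, backorder, carrier_assigned, dock_ready, fragile_item, insured, labeled, manifest_closed, notify_customer, order_received, oversize_item, packed, payment_cleared, pick_ticket, priority_ship, restock_request, route_local, shipped, split_shipment, stock_available, stock_low} — 21 facts.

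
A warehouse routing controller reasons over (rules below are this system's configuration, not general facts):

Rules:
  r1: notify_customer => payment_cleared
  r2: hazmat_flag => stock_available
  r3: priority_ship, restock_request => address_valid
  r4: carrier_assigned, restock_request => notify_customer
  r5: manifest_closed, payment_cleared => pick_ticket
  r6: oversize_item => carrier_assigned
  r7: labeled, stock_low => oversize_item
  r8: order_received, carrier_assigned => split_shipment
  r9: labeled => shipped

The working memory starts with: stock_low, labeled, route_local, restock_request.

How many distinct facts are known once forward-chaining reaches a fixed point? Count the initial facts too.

Round 1 — r7, r9, derive oversize_item, shipped.
Round 2 — r6, derive carrier_assigned.
Round 3 — r4, derive notify_customer.
Round 4 — r1, derive payment_cleared.
Closure: {carrier_assigned, labeled, notify_customer, oversize_item, payment_cleared, restock_request, route_local, shipped, stock_low} — 9 facts.

9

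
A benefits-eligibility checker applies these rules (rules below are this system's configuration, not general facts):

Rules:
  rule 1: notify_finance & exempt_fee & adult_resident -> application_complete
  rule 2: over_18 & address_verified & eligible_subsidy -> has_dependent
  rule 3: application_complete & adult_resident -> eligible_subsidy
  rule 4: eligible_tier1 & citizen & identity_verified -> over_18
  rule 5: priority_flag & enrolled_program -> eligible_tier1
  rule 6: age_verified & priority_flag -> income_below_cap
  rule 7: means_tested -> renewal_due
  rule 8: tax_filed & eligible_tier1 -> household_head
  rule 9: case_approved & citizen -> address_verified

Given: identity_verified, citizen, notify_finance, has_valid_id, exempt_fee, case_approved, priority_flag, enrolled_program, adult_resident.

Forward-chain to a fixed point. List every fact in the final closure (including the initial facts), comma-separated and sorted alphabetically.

address_verified, adult_resident, application_complete, case_approved, citizen, eligible_subsidy, eligible_tier1, enrolled_program, exempt_fee, has_dependent, has_valid_id, identity_verified, notify_finance, over_18, priority_flag

[1] rule 1 [notify_finance & exempt_fee & adult_resident -> application_complete]; rule 5 [priority_flag & enrolled_program -> eligible_tier1]; rule 9 [case_approved & citizen -> address_verified]. ⇒ new: application_complete, eligible_tier1, address_verified.
[2] rule 3 [application_complete & adult_resident -> eligible_subsidy]; rule 4 [eligible_tier1 & citizen & identity_verified -> over_18]. ⇒ new: eligible_subsidy, over_18.
[3] rule 2 [over_18 & address_verified & eligible_subsidy -> has_dependent]. ⇒ new: has_dependent.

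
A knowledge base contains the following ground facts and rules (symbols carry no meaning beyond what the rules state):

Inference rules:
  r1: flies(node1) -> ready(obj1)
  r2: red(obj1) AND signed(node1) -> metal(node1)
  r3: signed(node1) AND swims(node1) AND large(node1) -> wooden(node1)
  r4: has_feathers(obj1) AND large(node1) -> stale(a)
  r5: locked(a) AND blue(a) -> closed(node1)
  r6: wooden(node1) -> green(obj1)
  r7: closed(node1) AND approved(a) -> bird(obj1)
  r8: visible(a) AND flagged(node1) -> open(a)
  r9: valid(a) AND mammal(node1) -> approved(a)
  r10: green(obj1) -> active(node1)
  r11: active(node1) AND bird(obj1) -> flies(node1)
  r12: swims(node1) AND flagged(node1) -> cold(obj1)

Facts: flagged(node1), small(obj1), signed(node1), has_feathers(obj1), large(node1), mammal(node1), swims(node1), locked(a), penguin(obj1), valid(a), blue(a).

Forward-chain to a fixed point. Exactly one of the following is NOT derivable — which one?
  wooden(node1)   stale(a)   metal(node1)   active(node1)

Round 1 fires r3, r4, r5, r9, r12, giving wooden(node1), stale(a), closed(node1), approved(a), cold(obj1).
Round 2 fires r6, r7, giving green(obj1), bird(obj1).
Round 3 fires r10, giving active(node1).
Round 4 fires r11, giving flies(node1).
Round 5 fires r1, giving ready(obj1).
Derived: stale(a) (round 1), active(node1) (round 3), wooden(node1) (round 1). metal(node1) never appears in any round.

metal(node1)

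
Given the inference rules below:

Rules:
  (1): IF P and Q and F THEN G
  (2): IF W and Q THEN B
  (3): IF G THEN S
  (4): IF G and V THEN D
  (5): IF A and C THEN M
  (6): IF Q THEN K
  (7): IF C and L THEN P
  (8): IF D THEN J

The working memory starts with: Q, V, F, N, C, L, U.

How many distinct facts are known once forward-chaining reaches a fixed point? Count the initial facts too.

13

Round 1 fires (6), (7), giving K, P.
Round 2 fires (1), giving G.
Round 3 fires (3), (4), giving S, D.
Round 4 fires (8), giving J.
Closure: {C, D, F, G, J, K, L, N, P, Q, S, U, V} — 13 facts.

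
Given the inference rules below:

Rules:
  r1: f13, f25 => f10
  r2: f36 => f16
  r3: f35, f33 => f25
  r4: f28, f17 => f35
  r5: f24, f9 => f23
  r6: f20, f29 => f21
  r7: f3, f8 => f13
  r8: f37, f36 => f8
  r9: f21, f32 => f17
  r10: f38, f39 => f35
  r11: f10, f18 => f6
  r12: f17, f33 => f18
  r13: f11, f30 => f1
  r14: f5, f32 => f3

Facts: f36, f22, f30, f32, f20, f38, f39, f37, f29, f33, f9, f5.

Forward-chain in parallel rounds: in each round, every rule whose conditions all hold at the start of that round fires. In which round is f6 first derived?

4

Round 1: r2 [f36 => f16]; r6 [f20, f29 => f21]; r8 [f37, f36 => f8]; r10 [f38, f39 => f35]; r14 [f5, f32 => f3]. New: f16, f21, f8, f35, f3.
Round 2: r3 [f35, f33 => f25]; r7 [f3, f8 => f13]; r9 [f21, f32 => f17]. New: f25, f13, f17.
Round 3: r1 [f13, f25 => f10]; r12 [f17, f33 => f18]. New: f10, f18.
Round 4: r11 [f10, f18 => f6]. New: f6.
f6 first appears in round 4.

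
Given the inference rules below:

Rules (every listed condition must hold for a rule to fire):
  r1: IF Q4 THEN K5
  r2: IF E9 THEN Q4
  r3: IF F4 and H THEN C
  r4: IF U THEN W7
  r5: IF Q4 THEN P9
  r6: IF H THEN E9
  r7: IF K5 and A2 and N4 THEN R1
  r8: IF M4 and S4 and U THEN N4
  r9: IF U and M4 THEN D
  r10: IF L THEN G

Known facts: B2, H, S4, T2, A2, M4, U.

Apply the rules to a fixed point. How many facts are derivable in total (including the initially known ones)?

15

Round 1 fires r4, r6, r8, r9, giving W7, E9, N4, D.
Round 2 fires r2, giving Q4.
Round 3 fires r1, r5, giving K5, P9.
Round 4 fires r7, giving R1.
Closure: {A2, B2, D, E9, H, K5, M4, N4, P9, Q4, R1, S4, T2, U, W7} — 15 facts.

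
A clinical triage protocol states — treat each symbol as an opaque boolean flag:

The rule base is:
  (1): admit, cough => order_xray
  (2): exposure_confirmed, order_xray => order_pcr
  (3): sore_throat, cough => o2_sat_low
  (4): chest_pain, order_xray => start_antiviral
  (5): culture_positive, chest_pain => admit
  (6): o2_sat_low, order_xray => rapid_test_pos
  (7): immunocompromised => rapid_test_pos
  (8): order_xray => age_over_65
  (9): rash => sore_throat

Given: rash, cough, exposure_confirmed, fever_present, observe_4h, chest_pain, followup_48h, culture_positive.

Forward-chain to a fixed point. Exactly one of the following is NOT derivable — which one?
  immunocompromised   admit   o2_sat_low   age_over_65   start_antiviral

[1] (5) [culture_positive, chest_pain => admit]; (9) [rash => sore_throat]. ⇒ new: admit, sore_throat.
[2] (1) [admit, cough => order_xray]; (3) [sore_throat, cough => o2_sat_low]. ⇒ new: order_xray, o2_sat_low.
[3] (2) [exposure_confirmed, order_xray => order_pcr]; (4) [chest_pain, order_xray => start_antiviral]; (6) [o2_sat_low, order_xray => rapid_test_pos]; (8) [order_xray => age_over_65]. ⇒ new: order_pcr, start_antiviral, rapid_test_pos, age_over_65.
Derived: start_antiviral (round 3), admit (round 1), age_over_65 (round 3), o2_sat_low (round 2). immunocompromised never appears in any round.

immunocompromised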